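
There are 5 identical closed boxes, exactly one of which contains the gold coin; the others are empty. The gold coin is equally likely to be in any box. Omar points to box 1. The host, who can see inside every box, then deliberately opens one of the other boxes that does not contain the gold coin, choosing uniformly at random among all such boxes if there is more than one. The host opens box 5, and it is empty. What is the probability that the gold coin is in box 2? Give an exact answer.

Consider each possible location of the gold coin in turn.
If it is in box 1 (prior 1/5): the host has 4 equally likely choices, so probability 1/4; weight (1/5)·(1/4) = 1/20.
If it is in any of boxes 2, 3, and 4 (prior 1/5 each): the host has 3 equally likely choices, so probability 1/3; weight (1/5)·(1/3) = 1/15 each.
If it is in box 5 (prior 1/5): the host opened box 5, so this case is ruled out; weight (1/5)·0 = 0.
The weights sum to 1/4.
So P(the gold coin in box 2 | the host opened box 5) = (1/15) / (1/4) = 4/15.

4/15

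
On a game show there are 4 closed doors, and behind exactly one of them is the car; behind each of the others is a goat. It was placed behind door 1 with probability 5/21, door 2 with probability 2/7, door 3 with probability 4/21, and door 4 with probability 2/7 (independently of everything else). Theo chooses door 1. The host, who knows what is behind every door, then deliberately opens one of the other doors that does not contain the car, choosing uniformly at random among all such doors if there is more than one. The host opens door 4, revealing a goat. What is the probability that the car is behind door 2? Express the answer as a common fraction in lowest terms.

Apply Bayes' rule, conditioning on where the car actually is.
If it is behind door 1 (prior 5/21): the host has 3 equally likely choices, so probability 1/3; weight (5/21)·(1/3) = 5/63.
If it is behind door 2 (prior 2/7): the host has 2 equally likely choices, so probability 1/2; weight (2/7)·(1/2) = 1/7.
If it is behind door 3 (prior 4/21): the host has 2 equally likely choices, so probability 1/2; weight (4/21)·(1/2) = 2/21.
If it is behind door 4 (prior 2/7): the host opened door 4, so this case is ruled out; weight (2/7)·0 = 0.
The weights sum to 20/63.
So P(the car behind door 2 | the host opened door 4) = (1/7) / (20/63) = 9/20.

9/20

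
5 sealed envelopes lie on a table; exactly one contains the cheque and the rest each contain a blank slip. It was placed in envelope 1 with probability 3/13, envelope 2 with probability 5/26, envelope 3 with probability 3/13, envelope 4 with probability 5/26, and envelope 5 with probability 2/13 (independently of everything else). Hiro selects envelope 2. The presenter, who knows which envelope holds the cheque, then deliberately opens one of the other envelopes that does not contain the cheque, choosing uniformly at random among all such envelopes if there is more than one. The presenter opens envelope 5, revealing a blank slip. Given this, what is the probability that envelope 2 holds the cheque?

Condition on the true location of the cheque.
If it is in either of envelopes 1 and 3 (prior 3/13 each): the presenter has 3 equally likely choices, so probability 1/3; weight (3/13)·(1/3) = 1/13 each.
If it is in envelope 2 (prior 5/26): the presenter has 4 equally likely choices, so probability 1/4; weight (5/26)·(1/4) = 5/104.
If it is in envelope 4 (prior 5/26): the presenter has 3 equally likely choices, so probability 1/3; weight (5/26)·(1/3) = 5/78.
If it is in envelope 5 (prior 2/13): the presenter opened envelope 5, so this case is ruled out; weight (2/13)·0 = 0.
The weights sum to 83/312.
So P(the cheque in envelope 2 | the presenter opened envelope 5) = (5/104) / (83/312) = 15/83.

15/83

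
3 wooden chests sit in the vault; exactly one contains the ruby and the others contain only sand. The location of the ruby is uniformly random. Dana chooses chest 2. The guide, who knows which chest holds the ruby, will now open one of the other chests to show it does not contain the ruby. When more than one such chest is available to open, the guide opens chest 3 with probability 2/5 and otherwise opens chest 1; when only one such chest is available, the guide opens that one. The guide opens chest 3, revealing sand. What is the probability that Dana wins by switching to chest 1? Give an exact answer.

5/7

Condition on the true location of the ruby.
If it is in chest 1 (prior 1/3): only chest 3 is available, probability 1; weight (1/3)·1 = 1/3.
If it is in chest 2 (prior 1/3): chest 3 is available, opened with probability 2/5; weight (1/3)·(2/5) = 2/15.
If it is in chest 3 (prior 1/3): the guide opened chest 3, so this case is ruled out; weight (1/3)·0 = 0.
The weights sum to 7/15.
So P(the ruby in chest 1 | the guide opened chest 3) = (1/3) / (7/15) = 5/7.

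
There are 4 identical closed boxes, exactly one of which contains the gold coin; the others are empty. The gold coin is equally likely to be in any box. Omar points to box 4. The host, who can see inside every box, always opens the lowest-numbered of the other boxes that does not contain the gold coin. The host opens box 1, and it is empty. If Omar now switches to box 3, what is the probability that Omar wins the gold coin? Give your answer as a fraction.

1/3

Consider each possible location of the gold coin in turn.
If it is in box 1 (prior 1/4): the host opened box 1, so this case is ruled out; weight (1/4)·0 = 0.
If it is in any of boxes 2, 3, and 4 (prior 1/4 each): box 1 is the lowest-numbered option available, probability 1; weight (1/4)·1 = 1/4 each.
The weights sum to 3/4.
So P(the gold coin in box 3 | the host opened box 1) = (1/4) / (3/4) = 1/3.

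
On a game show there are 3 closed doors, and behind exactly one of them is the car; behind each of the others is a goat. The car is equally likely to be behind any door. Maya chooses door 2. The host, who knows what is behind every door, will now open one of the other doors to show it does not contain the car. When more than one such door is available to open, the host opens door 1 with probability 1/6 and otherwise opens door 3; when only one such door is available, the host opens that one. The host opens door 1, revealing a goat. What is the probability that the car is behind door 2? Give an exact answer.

Apply Bayes' rule, conditioning on where the car actually is.
If it is behind door 1 (prior 1/3): the host opened door 1, so this case is ruled out; weight (1/3)·0 = 0.
If it is behind door 2 (prior 1/3): door 1 is available, opened with probability 1/6; weight (1/3)·(1/6) = 1/18.
If it is behind door 3 (prior 1/3): only door 1 is available, probability 1; weight (1/3)·1 = 1/3.
The weights sum to 7/18.
So P(the car behind door 2 | the host opened door 1) = (1/18) / (7/18) = 1/7.

1/7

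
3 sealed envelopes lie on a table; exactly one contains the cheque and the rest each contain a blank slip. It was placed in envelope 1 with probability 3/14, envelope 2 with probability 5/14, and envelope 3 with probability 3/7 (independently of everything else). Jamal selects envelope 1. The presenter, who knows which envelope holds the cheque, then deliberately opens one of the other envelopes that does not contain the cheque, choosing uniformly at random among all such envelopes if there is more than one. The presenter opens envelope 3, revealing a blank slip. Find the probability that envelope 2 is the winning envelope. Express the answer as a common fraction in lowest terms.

10/13

Condition on the true location of the cheque.
If it is in envelope 1 (prior 3/14): the presenter has 2 equally likely choices, so probability 1/2; weight (3/14)·(1/2) = 3/28.
If it is in envelope 2 (prior 5/14): the presenter has no choice, probability 1; weight (5/14)·1 = 5/14.
If it is in envelope 3 (prior 3/7): the presenter opened envelope 3, so this case is ruled out; weight (3/7)·0 = 0.
The weights sum to 13/28.
So P(the cheque in envelope 2 | the presenter opened envelope 3) = (5/14) / (13/28) = 10/13.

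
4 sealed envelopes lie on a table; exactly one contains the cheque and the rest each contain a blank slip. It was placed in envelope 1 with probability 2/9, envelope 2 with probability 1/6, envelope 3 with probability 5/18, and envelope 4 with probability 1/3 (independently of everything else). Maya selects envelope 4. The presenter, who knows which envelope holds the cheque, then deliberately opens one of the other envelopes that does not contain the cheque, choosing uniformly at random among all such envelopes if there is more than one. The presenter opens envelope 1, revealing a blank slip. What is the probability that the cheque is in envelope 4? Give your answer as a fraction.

1/3

Consider each possible location of the cheque in turn.
If it is in envelope 1 (prior 2/9): the presenter opened envelope 1, so this case is ruled out; weight (2/9)·0 = 0.
If it is in envelope 2 (prior 1/6): the presenter has 2 equally likely choices, so probability 1/2; weight (1/6)·(1/2) = 1/12.
If it is in envelope 3 (prior 5/18): the presenter has 2 equally likely choices, so probability 1/2; weight (5/18)·(1/2) = 5/36.
If it is in envelope 4 (prior 1/3): the presenter has 3 equally likely choices, so probability 1/3; weight (1/3)·(1/3) = 1/9.
The weights sum to 1/3.
So P(the cheque in envelope 4 | the presenter opened envelope 1) = (1/9) / (1/3) = 1/3.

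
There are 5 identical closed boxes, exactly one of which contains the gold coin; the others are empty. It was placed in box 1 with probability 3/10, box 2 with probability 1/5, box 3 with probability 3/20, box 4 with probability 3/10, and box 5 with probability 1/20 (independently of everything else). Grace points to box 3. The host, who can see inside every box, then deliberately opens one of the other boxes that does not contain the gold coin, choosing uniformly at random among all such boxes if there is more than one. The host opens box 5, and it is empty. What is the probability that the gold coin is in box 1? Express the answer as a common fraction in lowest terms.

24/73

Condition on the true location of the gold coin.
If it is in either of boxes 1 and 4 (prior 3/10 each): the host has 3 equally likely choices, so probability 1/3; weight (3/10)·(1/3) = 1/10 each.
If it is in box 2 (prior 1/5): the host has 3 equally likely choices, so probability 1/3; weight (1/5)·(1/3) = 1/15.
If it is in box 3 (prior 3/20): the host has 4 equally likely choices, so probability 1/4; weight (3/20)·(1/4) = 3/80.
If it is in box 5 (prior 1/20): the host opened box 5, so this case is ruled out; weight (1/20)·0 = 0.
The weights sum to 73/240.
So P(the gold coin in box 1 | the host opened box 5) = (1/10) / (73/240) = 24/73.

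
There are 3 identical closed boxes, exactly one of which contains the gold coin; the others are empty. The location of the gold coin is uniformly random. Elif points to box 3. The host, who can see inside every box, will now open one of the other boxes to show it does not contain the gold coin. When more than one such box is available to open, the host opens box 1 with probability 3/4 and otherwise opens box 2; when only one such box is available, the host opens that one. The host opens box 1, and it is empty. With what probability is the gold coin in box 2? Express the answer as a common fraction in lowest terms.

4/7

Consider each possible location of the gold coin in turn.
If it is in box 1 (prior 1/3): the host opened box 1, so this case is ruled out; weight (1/3)·0 = 0.
If it is in box 2 (prior 1/3): only box 1 is available, probability 1; weight (1/3)·1 = 1/3.
If it is in box 3 (prior 1/3): box 1 is available, opened with probability 3/4; weight (1/3)·(3/4) = 1/4.
The weights sum to 7/12.
So P(the gold coin in box 2 | the host opened box 1) = (1/3) / (7/12) = 4/7.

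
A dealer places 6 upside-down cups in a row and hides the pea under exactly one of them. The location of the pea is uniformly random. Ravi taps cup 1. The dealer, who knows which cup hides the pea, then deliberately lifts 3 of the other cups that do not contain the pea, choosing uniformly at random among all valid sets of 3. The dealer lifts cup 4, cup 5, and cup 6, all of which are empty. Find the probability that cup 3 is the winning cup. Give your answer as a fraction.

5/12

Apply Bayes' rule, conditioning on where the pea actually is.
If it is under cup 1 (prior 1/6): the dealer has 10 equally likely choices, so probability 1/10; weight (1/6)·(1/10) = 1/60.
If it is under either of cups 2 and 3 (prior 1/6 each): the dealer has 4 equally likely choices, so probability 1/4; weight (1/6)·(1/4) = 1/24 each.
If it is under any of cups 4, 5, and 6 (prior 1/6 each): that cup was opened and seen not to hold the prize — ruled out; weight (1/6)·0 = 0 each.
The weights sum to 1/10.
So P(the pea under cup 3 | the dealer opened cup 4, cup 5, and cup 6) = (1/24) / (1/10) = 5/12.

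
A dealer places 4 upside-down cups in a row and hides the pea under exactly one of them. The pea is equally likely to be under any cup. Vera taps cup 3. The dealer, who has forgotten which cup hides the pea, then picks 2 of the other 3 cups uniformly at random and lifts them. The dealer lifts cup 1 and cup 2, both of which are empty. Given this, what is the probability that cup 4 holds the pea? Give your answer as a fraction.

1/2

Condition on the true location of the pea.
If it is under either of cups 1 and 2 (prior 1/4 each): that cup was opened and seen not to hold the prize — ruled out; weight (1/4)·0 = 0 each.
If it is under either of cups 3 and 4 (prior 1/4 each): the dealer picks exactly this set with probability 1/3 regardless, and none is the prize; weight (1/4)·(1/3) = 1/12 each.
The weights sum to 1/6.
So P(the pea under cup 4 | the dealer opened cup 1 and cup 2) = (1/12) / (1/6) = 1/2.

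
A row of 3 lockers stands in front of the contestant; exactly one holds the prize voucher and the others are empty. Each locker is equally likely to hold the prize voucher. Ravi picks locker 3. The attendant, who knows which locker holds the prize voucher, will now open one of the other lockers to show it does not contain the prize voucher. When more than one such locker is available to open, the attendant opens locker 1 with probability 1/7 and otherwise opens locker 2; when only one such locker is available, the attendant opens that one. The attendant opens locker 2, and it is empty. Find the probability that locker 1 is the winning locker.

Apply Bayes' rule, conditioning on where the prize voucher actually is.
If it is in locker 1 (prior 1/3): only locker 2 is available, probability 1; weight (1/3)·1 = 1/3.
If it is in locker 2 (prior 1/3): the attendant opened locker 2, so this case is ruled out; weight (1/3)·0 = 0.
If it is in locker 3 (prior 1/3): locker 1 is available but not opened, probability 6/7; weight (1/3)·(6/7) = 2/7.
The weights sum to 13/21.
So P(the prize voucher in locker 1 | the attendant opened locker 2) = (1/3) / (13/21) = 7/13.

7/13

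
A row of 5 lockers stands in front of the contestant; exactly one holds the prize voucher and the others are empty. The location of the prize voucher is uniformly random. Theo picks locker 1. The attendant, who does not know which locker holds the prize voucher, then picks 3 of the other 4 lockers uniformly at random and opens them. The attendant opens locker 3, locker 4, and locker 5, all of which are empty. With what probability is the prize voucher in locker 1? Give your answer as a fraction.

1/2

Apply Bayes' rule, conditioning on where the prize voucher actually is.
If it is in either of lockers 1 and 2 (prior 1/5 each): the attendant picks exactly this set with probability 1/4 regardless, and none is the prize; weight (1/5)·(1/4) = 1/20 each.
If it is in any of lockers 3, 4, and 5 (prior 1/5 each): that locker was opened and seen not to hold the prize — ruled out; weight (1/5)·0 = 0 each.
The weights sum to 1/10.
So P(the prize voucher in locker 1 | the attendant opened locker 3, locker 4, and locker 5) = (1/20) / (1/10) = 1/2.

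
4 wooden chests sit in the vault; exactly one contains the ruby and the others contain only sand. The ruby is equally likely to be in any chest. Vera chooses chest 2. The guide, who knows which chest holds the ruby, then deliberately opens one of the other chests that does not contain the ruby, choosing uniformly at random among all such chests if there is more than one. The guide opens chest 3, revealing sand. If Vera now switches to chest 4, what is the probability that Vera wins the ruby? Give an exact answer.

3/8

Consider each possible location of the ruby in turn.
If it is in either of chests 1 and 4 (prior 1/4 each): the guide has 2 equally likely choices, so probability 1/2; weight (1/4)·(1/2) = 1/8 each.
If it is in chest 2 (prior 1/4): the guide has 3 equally likely choices, so probability 1/3; weight (1/4)·(1/3) = 1/12.
If it is in chest 3 (prior 1/4): the guide opened chest 3, so this case is ruled out; weight (1/4)·0 = 0.
The weights sum to 1/3.
So P(the ruby in chest 4 | the guide opened chest 3) = (1/8) / (1/3) = 3/8.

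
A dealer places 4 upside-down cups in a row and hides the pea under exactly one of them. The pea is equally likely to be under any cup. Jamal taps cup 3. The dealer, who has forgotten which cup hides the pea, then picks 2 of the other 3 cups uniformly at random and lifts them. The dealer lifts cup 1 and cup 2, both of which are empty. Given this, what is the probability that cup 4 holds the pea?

Apply Bayes' rule, conditioning on where the pea actually is.
If it is under either of cups 1 and 2 (prior 1/4 each): that cup was opened and seen not to hold the prize — ruled out; weight (1/4)·0 = 0 each.
If it is under either of cups 3 and 4 (prior 1/4 each): the dealer picks exactly this set with probability 1/3 regardless, and none is the prize; weight (1/4)·(1/3) = 1/12 each.
The weights sum to 1/6.
So P(the pea under cup 4 | the dealer opened cup 1 and cup 2) = (1/12) / (1/6) = 1/2.

1/2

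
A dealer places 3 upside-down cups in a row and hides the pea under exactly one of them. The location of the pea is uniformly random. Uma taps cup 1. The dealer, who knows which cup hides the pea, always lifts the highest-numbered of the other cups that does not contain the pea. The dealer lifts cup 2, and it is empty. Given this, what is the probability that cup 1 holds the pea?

Consider each possible location of the pea in turn.
If it is under cup 1 (prior 1/3): the dealer would have opened cup 3 instead, probability 0; weight (1/3)·0 = 0.
If it is under cup 2 (prior 1/3): the dealer opened cup 2, so this case is ruled out; weight (1/3)·0 = 0.
If it is under cup 3 (prior 1/3): cup 2 is the highest-numbered option available, probability 1; weight (1/3)·1 = 1/3.
The weights sum to 1/3.
So P(the pea under cup 1 | the dealer opened cup 2) = 0 / (1/3) = 0.

0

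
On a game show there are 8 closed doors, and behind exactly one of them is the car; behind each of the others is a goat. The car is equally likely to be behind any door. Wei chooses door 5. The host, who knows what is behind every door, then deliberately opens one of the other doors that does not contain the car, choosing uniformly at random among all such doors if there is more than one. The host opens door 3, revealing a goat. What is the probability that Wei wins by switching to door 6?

7/48

Consider each possible location of the car in turn.
If it is behind any of doors 1, 2, 4, 6, 7, and 8 (prior 1/8 each): the host has 6 equally likely choices, so probability 1/6; weight (1/8)·(1/6) = 1/48 each.
If it is behind door 3 (prior 1/8): the host opened door 3, so this case is ruled out; weight (1/8)·0 = 0.
If it is behind door 5 (prior 1/8): the host has 7 equally likely choices, so probability 1/7; weight (1/8)·(1/7) = 1/56.
The weights sum to 1/7.
So P(the car behind door 6 | the host opened door 3) = (1/48) / (1/7) = 7/48.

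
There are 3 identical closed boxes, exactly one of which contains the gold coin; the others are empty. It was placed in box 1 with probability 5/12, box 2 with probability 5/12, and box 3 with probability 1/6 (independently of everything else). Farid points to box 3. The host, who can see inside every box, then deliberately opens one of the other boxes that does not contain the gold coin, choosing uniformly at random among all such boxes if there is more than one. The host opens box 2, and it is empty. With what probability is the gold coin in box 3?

Apply Bayes' rule, conditioning on where the gold coin actually is.
If it is in box 1 (prior 5/12): the host has no choice, probability 1; weight (5/12)·1 = 5/12.
If it is in box 2 (prior 5/12): the host opened box 2, so this case is ruled out; weight (5/12)·0 = 0.
If it is in box 3 (prior 1/6): the host has 2 equally likely choices, so probability 1/2; weight (1/6)·(1/2) = 1/12.
The weights sum to 1/2.
So P(the gold coin in box 3 | the host opened box 2) = (1/12) / (1/2) = 1/6.

1/6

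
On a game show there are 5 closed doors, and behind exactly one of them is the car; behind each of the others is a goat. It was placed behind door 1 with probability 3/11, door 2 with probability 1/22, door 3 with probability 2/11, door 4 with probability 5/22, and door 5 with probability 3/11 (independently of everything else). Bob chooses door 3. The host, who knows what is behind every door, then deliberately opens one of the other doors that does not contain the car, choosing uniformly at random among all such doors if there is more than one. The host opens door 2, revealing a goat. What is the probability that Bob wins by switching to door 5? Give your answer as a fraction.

Condition on the true location of the car.
If it is behind either of doors 1 and 5 (prior 3/11 each): the host has 3 equally likely choices, so probability 1/3; weight (3/11)·(1/3) = 1/11 each.
If it is behind door 2 (prior 1/22): the host opened door 2, so this case is ruled out; weight (1/22)·0 = 0.
If it is behind door 3 (prior 2/11): the host has 4 equally likely choices, so probability 1/4; weight (2/11)·(1/4) = 1/22.
If it is behind door 4 (prior 5/22): the host has 3 equally likely choices, so probability 1/3; weight (5/22)·(1/3) = 5/66.
The weights sum to 10/33.
So P(the car behind door 5 | the host opened door 2) = (1/11) / (10/33) = 3/10.

3/10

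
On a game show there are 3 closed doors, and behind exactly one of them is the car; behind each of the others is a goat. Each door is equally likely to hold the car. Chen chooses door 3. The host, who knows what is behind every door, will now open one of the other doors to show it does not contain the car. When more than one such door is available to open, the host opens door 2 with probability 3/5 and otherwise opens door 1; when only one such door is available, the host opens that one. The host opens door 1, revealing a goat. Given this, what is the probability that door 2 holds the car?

Apply Bayes' rule, conditioning on where the car actually is.
If it is behind door 1 (prior 1/3): the host opened door 1, so this case is ruled out; weight (1/3)·0 = 0.
If it is behind door 2 (prior 1/3): only door 1 is available, probability 1; weight (1/3)·1 = 1/3.
If it is behind door 3 (prior 1/3): door 2 is available but not opened, probability 2/5; weight (1/3)·(2/5) = 2/15.
The weights sum to 7/15.
So P(the car behind door 2 | the host opened door 1) = (1/3) / (7/15) = 5/7.

5/7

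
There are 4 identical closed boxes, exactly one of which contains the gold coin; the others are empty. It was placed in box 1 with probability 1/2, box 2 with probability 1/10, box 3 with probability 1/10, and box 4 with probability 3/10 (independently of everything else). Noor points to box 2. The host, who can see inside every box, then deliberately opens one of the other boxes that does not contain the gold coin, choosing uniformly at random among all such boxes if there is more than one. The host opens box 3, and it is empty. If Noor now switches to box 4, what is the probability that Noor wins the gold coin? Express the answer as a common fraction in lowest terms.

Condition on the true location of the gold coin.
If it is in box 1 (prior 1/2): the host has 2 equally likely choices, so probability 1/2; weight (1/2)·(1/2) = 1/4.
If it is in box 2 (prior 1/10): the host has 3 equally likely choices, so probability 1/3; weight (1/10)·(1/3) = 1/30.
If it is in box 3 (prior 1/10): the host opened box 3, so this case is ruled out; weight (1/10)·0 = 0.
If it is in box 4 (prior 3/10): the host has 2 equally likely choices, so probability 1/2; weight (3/10)·(1/2) = 3/20.
The weights sum to 13/30.
So P(the gold coin in box 4 | the host opened box 3) = (3/20) / (13/30) = 9/26.

9/26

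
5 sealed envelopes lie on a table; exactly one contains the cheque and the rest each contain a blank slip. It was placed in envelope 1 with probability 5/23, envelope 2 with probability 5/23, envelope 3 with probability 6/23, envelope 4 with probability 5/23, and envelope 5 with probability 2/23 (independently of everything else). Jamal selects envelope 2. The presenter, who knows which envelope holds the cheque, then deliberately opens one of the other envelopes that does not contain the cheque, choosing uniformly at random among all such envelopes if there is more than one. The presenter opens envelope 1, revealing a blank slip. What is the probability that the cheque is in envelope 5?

8/67

Apply Bayes' rule, conditioning on where the cheque actually is.
If it is in envelope 1 (prior 5/23): the presenter opened envelope 1, so this case is ruled out; weight (5/23)·0 = 0.
If it is in envelope 2 (prior 5/23): the presenter has 4 equally likely choices, so probability 1/4; weight (5/23)·(1/4) = 5/92.
If it is in envelope 3 (prior 6/23): the presenter has 3 equally likely choices, so probability 1/3; weight (6/23)·(1/3) = 2/23.
If it is in envelope 4 (prior 5/23): the presenter has 3 equally likely choices, so probability 1/3; weight (5/23)·(1/3) = 5/69.
If it is in envelope 5 (prior 2/23): the presenter has 3 equally likely choices, so probability 1/3; weight (2/23)·(1/3) = 2/69.
The weights sum to 67/276.
So P(the cheque in envelope 5 | the presenter opened envelope 1) = (2/69) / (67/276) = 8/67.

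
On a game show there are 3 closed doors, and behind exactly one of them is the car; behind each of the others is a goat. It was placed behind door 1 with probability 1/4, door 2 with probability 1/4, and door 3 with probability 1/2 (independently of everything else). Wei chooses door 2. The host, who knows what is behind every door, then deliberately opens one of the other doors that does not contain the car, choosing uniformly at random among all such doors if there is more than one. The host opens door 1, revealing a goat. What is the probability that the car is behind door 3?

Consider each possible location of the car in turn.
If it is behind door 1 (prior 1/4): the host opened door 1, so this case is ruled out; weight (1/4)·0 = 0.
If it is behind door 2 (prior 1/4): the host has 2 equally likely choices, so probability 1/2; weight (1/4)·(1/2) = 1/8.
If it is behind door 3 (prior 1/2): the host has no choice, probability 1; weight (1/2)·1 = 1/2.
The weights sum to 5/8.
So P(the car behind door 3 | the host opened door 1) = (1/2) / (5/8) = 4/5.

4/5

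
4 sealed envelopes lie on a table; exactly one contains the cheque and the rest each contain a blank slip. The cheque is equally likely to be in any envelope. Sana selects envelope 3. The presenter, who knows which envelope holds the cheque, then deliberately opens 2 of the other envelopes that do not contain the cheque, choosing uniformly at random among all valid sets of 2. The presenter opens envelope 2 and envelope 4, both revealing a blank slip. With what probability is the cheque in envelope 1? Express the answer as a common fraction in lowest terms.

Consider each possible location of the cheque in turn.
If it is in envelope 1 (prior 1/4): the presenter has no choice, probability 1; weight (1/4)·1 = 1/4.
If it is in either of envelopes 2 and 4 (prior 1/4 each): that envelope was opened and seen not to hold the prize — ruled out; weight (1/4)·0 = 0 each.
If it is in envelope 3 (prior 1/4): the presenter has 3 equally likely choices, so probability 1/3; weight (1/4)·(1/3) = 1/12.
The weights sum to 1/3.
So P(the cheque in envelope 1 | the presenter opened envelope 2 and envelope 4) = (1/4) / (1/3) = 3/4.

3/4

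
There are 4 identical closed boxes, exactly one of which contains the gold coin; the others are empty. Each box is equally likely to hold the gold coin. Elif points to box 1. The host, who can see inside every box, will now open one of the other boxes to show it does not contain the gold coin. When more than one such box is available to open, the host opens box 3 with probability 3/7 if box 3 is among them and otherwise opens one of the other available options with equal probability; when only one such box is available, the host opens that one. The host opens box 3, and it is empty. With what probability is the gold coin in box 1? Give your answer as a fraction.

Apply Bayes' rule, conditioning on where the gold coin actually is.
If it is in any of boxes 1, 2, and 4 (prior 1/4 each): box 3 is available, opened with probability 3/7; weight (1/4)·(3/7) = 3/28 each.
If it is in box 3 (prior 1/4): the host opened box 3, so this case is ruled out; weight (1/4)·0 = 0.
The weights sum to 9/28.
So P(the gold coin in box 1 | the host opened box 3) = (3/28) / (9/28) = 1/3.

1/3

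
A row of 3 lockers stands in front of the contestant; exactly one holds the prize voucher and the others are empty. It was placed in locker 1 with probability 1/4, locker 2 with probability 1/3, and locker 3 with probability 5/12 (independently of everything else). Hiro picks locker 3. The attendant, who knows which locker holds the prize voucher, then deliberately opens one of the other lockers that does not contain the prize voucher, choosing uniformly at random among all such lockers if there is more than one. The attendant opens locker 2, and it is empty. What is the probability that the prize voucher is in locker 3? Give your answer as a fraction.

Apply Bayes' rule, conditioning on where the prize voucher actually is.
If it is in locker 1 (prior 1/4): the attendant has no choice, probability 1; weight (1/4)·1 = 1/4.
If it is in locker 2 (prior 1/3): the attendant opened locker 2, so this case is ruled out; weight (1/3)·0 = 0.
If it is in locker 3 (prior 5/12): the attendant has 2 equally likely choices, so probability 1/2; weight (5/12)·(1/2) = 5/24.
The weights sum to 11/24.
So P(the prize voucher in locker 3 | the attendant opened locker 2) = (5/24) / (11/24) = 5/11.

5/11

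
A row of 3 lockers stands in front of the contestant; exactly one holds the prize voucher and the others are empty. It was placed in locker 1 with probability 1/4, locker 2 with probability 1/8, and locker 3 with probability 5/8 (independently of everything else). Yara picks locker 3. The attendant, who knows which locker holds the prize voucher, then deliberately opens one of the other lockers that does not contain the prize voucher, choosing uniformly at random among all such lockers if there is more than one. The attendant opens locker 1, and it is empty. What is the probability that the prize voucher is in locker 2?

Apply Bayes' rule, conditioning on where the prize voucher actually is.
If it is in locker 1 (prior 1/4): the attendant opened locker 1, so this case is ruled out; weight (1/4)·0 = 0.
If it is in locker 2 (prior 1/8): the attendant has no choice, probability 1; weight (1/8)·1 = 1/8.
If it is in locker 3 (prior 5/8): the attendant has 2 equally likely choices, so probability 1/2; weight (5/8)·(1/2) = 5/16.
The weights sum to 7/16.
So P(the prize voucher in locker 2 | the attendant opened locker 1) = (1/8) / (7/16) = 2/7.

2/7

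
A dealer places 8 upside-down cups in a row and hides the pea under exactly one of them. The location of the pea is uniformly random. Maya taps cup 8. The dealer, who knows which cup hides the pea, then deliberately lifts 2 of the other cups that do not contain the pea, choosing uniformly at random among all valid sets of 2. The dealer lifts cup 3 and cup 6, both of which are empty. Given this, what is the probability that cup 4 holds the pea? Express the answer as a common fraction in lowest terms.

7/40

Consider each possible location of the pea in turn.
If it is under any of cups 1, 2, 4, 5, and 7 (prior 1/8 each): the dealer has 15 equally likely choices, so probability 1/15; weight (1/8)·(1/15) = 1/120 each.
If it is under either of cups 3 and 6 (prior 1/8 each): that cup was opened and seen not to hold the prize — ruled out; weight (1/8)·0 = 0 each.
If it is under cup 8 (prior 1/8): the dealer has 21 equally likely choices, so probability 1/21; weight (1/8)·(1/21) = 1/168.
The weights sum to 1/21.
So P(the pea under cup 4 | the dealer opened cup 3 and cup 6) = (1/120) / (1/21) = 7/40.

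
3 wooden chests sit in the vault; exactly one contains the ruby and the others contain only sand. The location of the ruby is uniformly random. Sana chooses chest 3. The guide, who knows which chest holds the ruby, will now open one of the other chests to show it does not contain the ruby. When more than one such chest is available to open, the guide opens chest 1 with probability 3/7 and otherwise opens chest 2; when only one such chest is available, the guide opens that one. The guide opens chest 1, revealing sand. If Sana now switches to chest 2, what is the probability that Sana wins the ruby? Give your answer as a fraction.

7/10

Apply Bayes' rule, conditioning on where the ruby actually is.
If it is in chest 1 (prior 1/3): the guide opened chest 1, so this case is ruled out; weight (1/3)·0 = 0.
If it is in chest 2 (prior 1/3): only chest 1 is available, probability 1; weight (1/3)·1 = 1/3.
If it is in chest 3 (prior 1/3): chest 1 is available, opened with probability 3/7; weight (1/3)·(3/7) = 1/7.
The weights sum to 10/21.
So P(the ruby in chest 2 | the guide opened chest 1) = (1/3) / (10/21) = 7/10.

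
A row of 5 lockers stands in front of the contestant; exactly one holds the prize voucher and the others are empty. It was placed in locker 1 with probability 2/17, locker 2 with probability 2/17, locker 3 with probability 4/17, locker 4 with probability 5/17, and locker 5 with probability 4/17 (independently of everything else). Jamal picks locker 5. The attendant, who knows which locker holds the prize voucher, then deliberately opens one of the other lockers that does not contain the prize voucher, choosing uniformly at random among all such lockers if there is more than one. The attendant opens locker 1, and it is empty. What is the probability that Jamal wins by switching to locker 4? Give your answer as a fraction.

Apply Bayes' rule, conditioning on where the prize voucher actually is.
If it is in locker 1 (prior 2/17): the attendant opened locker 1, so this case is ruled out; weight (2/17)·0 = 0.
If it is in locker 2 (prior 2/17): the attendant has 3 equally likely choices, so probability 1/3; weight (2/17)·(1/3) = 2/51.
If it is in locker 3 (prior 4/17): the attendant has 3 equally likely choices, so probability 1/3; weight (4/17)·(1/3) = 4/51.
If it is in locker 4 (prior 5/17): the attendant has 3 equally likely choices, so probability 1/3; weight (5/17)·(1/3) = 5/51.
If it is in locker 5 (prior 4/17): the attendant has 4 equally likely choices, so probability 1/4; weight (4/17)·(1/4) = 1/17.
The weights sum to 14/51.
So P(the prize voucher in locker 4 | the attendant opened locker 1) = (5/51) / (14/51) = 5/14.

5/14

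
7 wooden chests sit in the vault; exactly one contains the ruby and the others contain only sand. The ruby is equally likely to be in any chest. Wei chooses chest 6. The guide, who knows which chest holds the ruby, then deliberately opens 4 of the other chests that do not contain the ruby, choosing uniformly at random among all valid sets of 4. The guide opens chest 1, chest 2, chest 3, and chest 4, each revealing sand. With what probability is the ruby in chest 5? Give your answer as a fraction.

3/7

Consider each possible location of the ruby in turn.
If it is in any of chests 1, 2, 3, and 4 (prior 1/7 each): that chest was opened and seen not to hold the prize — ruled out; weight (1/7)·0 = 0 each.
If it is in either of chests 5 and 7 (prior 1/7 each): the guide has 5 equally likely choices, so probability 1/5; weight (1/7)·(1/5) = 1/35 each.
If it is in chest 6 (prior 1/7): the guide has 15 equally likely choices, so probability 1/15; weight (1/7)·(1/15) = 1/105.
The weights sum to 1/15.
So P(the ruby in chest 5 | the guide opened chest 1, chest 2, chest 3, and chest 4) = (1/35) / (1/15) = 3/7.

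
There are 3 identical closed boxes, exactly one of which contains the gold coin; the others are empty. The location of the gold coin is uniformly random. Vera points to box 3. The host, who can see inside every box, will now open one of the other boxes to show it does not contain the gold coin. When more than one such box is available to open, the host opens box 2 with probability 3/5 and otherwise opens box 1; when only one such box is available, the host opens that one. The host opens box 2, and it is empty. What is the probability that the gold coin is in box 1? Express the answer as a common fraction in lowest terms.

Apply Bayes' rule, conditioning on where the gold coin actually is.
If it is in box 1 (prior 1/3): only box 2 is available, probability 1; weight (1/3)·1 = 1/3.
If it is in box 2 (prior 1/3): the host opened box 2, so this case is ruled out; weight (1/3)·0 = 0.
If it is in box 3 (prior 1/3): box 2 is available, opened with probability 3/5; weight (1/3)·(3/5) = 1/5.
The weights sum to 8/15.
So P(the gold coin in box 1 | the host opened box 2) = (1/3) / (8/15) = 5/8.

5/8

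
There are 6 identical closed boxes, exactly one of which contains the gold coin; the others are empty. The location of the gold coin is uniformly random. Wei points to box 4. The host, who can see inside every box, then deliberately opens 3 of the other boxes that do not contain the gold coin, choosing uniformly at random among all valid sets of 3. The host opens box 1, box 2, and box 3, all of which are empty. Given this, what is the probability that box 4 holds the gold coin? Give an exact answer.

Condition on the true location of the gold coin.
If it is in any of boxes 1, 2, and 3 (prior 1/6 each): that box was opened and seen not to hold the prize — ruled out; weight (1/6)·0 = 0 each.
If it is in box 4 (prior 1/6): the host has 10 equally likely choices, so probability 1/10; weight (1/6)·(1/10) = 1/60.
If it is in either of boxes 5 and 6 (prior 1/6 each): the host has 4 equally likely choices, so probability 1/4; weight (1/6)·(1/4) = 1/24 each.
The weights sum to 1/10.
So P(the gold coin in box 4 | the host opened box 1, box 2, and box 3) = (1/60) / (1/10) = 1/6.

1/6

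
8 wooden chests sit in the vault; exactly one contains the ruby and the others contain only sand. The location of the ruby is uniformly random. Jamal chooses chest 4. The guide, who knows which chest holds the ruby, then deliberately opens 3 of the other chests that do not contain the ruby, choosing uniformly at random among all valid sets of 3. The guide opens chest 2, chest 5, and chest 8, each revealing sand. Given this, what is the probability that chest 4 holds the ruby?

1/8

Consider each possible location of the ruby in turn.
If it is in any of chests 1, 3, 6, and 7 (prior 1/8 each): the guide has 20 equally likely choices, so probability 1/20; weight (1/8)·(1/20) = 1/160 each.
If it is in any of chests 2, 5, and 8 (prior 1/8 each): that chest was opened and seen not to hold the prize — ruled out; weight (1/8)·0 = 0 each.
If it is in chest 4 (prior 1/8): the guide has 35 equally likely choices, so probability 1/35; weight (1/8)·(1/35) = 1/280.
The weights sum to 1/35.
So P(the ruby in chest 4 | the guide opened chest 2, chest 5, and chest 8) = (1/280) / (1/35) = 1/8.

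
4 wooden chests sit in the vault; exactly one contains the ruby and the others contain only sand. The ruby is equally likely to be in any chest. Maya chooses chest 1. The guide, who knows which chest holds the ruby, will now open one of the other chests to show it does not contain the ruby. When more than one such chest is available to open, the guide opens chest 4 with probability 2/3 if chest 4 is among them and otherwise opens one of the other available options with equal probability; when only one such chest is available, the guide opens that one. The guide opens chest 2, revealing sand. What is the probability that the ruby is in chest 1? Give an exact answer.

1/6

Apply Bayes' rule, conditioning on where the ruby actually is.
If it is in chest 1 (prior 1/4): chest 4 is available but not opened; chest 2 gets probability (1 − 2/3)/2 = 1/6; weight (1/4)·(1/6) = 1/24.
If it is in chest 2 (prior 1/4): the guide opened chest 2, so this case is ruled out; weight (1/4)·0 = 0.
If it is in chest 3 (prior 1/4): chest 4 is available but not opened, probability 1/3; weight (1/4)·(1/3) = 1/12.
If it is in chest 4 (prior 1/4): chest 4 holds the prize so is unavailable; the guide chooses uniformly among the 2 others, probability 1/2; weight (1/4)·(1/2) = 1/8.
The weights sum to 1/4.
So P(the ruby in chest 1 | the guide opened chest 2) = (1/24) / (1/4) = 1/6.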